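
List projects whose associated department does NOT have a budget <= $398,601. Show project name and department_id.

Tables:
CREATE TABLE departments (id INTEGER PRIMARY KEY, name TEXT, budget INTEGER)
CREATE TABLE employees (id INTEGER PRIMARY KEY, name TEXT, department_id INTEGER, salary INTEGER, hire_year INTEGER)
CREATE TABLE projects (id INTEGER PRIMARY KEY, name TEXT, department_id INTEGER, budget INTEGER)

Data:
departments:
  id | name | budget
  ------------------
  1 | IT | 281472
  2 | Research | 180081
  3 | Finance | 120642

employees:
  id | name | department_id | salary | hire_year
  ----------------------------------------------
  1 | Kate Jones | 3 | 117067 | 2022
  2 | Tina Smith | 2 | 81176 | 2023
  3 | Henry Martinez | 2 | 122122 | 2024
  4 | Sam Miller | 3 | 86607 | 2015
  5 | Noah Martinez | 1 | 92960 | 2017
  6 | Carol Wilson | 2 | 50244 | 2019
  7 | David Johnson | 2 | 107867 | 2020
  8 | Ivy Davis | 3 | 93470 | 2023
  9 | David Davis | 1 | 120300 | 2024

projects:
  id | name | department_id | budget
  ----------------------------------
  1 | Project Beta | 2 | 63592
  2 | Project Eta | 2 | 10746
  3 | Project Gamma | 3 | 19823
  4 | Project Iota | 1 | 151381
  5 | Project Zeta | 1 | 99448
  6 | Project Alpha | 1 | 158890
SELECT name, department_id FROM projects WHERE department_id NOT IN (SELECT id FROM departments WHERE budget <= 398601)

Execution result:
(no rows)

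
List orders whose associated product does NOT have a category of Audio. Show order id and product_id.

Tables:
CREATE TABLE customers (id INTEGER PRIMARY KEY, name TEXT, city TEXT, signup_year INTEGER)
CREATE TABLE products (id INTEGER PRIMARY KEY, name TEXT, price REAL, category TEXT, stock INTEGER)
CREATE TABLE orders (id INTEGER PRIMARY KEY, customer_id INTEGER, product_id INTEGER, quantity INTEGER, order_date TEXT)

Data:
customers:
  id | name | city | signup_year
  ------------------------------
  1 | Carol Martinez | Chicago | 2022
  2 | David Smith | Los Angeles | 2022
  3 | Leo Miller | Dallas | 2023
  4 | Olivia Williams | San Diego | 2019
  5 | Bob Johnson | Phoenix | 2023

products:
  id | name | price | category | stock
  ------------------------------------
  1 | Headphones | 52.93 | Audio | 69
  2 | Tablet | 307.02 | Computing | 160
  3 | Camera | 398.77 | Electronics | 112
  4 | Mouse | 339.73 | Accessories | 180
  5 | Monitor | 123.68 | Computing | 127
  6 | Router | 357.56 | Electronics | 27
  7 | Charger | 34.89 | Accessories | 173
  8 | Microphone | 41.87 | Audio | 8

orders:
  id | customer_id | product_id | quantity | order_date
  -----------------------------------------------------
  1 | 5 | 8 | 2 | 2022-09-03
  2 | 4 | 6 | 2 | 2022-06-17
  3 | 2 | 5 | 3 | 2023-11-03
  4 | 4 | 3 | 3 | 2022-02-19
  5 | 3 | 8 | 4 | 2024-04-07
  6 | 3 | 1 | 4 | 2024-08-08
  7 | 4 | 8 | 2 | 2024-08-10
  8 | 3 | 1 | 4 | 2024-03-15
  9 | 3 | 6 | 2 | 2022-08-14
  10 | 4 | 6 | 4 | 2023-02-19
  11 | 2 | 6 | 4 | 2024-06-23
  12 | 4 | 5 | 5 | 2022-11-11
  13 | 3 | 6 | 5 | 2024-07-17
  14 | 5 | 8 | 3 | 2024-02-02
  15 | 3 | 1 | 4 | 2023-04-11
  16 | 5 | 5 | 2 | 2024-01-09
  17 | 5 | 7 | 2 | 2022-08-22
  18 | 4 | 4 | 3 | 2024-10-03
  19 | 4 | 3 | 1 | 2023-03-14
SELECT id, product_id FROM orders WHERE product_id NOT IN (SELECT id FROM products WHERE category = 'Audio')

Execution result:
id | product_id
2 | 6
3 | 5
4 | 3
9 | 6
10 | 6
11 | 6
12 | 5
13 | 6
16 | 5
17 | 7
18 | 4
19 | 3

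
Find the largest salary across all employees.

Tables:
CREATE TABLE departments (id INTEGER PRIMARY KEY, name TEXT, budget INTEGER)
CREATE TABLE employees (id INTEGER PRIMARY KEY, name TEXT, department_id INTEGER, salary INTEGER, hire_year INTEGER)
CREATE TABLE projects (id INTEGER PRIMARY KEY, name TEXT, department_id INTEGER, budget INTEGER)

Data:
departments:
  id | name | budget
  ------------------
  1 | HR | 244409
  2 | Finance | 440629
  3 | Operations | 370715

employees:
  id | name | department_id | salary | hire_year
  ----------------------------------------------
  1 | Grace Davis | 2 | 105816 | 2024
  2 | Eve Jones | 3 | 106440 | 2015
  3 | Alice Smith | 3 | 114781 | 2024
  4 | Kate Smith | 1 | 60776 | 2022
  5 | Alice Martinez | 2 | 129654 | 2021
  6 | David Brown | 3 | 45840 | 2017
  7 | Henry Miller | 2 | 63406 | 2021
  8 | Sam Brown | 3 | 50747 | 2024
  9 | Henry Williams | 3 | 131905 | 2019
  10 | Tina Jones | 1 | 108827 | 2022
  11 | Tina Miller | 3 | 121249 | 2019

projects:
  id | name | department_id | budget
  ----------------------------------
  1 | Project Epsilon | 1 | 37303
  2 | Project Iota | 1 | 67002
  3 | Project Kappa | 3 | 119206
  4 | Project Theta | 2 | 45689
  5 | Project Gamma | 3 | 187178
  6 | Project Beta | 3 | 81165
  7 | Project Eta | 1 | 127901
SELECT MAX(salary) FROM employees

Execution result:
131905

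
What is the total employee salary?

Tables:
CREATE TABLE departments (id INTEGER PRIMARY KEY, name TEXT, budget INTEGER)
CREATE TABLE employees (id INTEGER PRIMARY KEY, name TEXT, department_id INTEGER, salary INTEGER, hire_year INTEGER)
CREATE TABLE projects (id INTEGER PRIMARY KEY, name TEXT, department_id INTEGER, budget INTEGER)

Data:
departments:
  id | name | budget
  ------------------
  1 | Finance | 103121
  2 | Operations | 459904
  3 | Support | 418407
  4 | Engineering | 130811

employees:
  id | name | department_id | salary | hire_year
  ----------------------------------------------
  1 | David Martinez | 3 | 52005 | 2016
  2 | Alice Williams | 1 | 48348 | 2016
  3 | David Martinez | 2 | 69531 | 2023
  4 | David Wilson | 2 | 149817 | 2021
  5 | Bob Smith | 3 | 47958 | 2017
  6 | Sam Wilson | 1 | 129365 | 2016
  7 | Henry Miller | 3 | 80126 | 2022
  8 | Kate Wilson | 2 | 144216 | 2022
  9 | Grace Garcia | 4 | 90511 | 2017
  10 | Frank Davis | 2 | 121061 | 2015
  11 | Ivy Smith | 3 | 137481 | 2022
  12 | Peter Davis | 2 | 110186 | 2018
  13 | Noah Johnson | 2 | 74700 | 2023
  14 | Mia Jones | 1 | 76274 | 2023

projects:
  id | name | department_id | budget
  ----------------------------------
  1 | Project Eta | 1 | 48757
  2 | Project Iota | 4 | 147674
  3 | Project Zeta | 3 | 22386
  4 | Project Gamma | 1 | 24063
SELECT SUM(salary) FROM employees

Execution result:
1331579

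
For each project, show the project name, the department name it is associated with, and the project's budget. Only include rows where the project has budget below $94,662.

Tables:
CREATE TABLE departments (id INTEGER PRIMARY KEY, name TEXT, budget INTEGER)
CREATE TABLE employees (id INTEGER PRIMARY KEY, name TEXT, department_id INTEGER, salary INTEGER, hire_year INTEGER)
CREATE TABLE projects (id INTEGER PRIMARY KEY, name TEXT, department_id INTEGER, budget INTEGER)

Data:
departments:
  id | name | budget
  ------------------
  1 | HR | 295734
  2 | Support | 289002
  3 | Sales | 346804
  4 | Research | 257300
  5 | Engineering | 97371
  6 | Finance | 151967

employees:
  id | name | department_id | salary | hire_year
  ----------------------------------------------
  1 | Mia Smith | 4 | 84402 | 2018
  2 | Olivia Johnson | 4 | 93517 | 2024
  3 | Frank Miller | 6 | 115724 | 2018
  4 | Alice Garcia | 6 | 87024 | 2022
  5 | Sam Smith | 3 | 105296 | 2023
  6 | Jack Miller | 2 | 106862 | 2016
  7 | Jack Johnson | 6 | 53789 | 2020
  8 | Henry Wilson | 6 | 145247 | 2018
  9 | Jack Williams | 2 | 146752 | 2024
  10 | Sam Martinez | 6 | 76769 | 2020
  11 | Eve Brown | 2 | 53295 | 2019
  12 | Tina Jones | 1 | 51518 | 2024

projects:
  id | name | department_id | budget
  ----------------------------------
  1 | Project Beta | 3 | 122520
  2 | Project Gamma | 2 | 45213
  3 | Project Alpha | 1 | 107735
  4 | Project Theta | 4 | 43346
SELECT c.name, p.name AS department, c.budget FROM projects c JOIN departments p ON c.department_id = p.id WHERE c.budget < 94662

Execution result:
name | department | budget
Project Gamma | Support | 45213
Project Theta | Research | 43346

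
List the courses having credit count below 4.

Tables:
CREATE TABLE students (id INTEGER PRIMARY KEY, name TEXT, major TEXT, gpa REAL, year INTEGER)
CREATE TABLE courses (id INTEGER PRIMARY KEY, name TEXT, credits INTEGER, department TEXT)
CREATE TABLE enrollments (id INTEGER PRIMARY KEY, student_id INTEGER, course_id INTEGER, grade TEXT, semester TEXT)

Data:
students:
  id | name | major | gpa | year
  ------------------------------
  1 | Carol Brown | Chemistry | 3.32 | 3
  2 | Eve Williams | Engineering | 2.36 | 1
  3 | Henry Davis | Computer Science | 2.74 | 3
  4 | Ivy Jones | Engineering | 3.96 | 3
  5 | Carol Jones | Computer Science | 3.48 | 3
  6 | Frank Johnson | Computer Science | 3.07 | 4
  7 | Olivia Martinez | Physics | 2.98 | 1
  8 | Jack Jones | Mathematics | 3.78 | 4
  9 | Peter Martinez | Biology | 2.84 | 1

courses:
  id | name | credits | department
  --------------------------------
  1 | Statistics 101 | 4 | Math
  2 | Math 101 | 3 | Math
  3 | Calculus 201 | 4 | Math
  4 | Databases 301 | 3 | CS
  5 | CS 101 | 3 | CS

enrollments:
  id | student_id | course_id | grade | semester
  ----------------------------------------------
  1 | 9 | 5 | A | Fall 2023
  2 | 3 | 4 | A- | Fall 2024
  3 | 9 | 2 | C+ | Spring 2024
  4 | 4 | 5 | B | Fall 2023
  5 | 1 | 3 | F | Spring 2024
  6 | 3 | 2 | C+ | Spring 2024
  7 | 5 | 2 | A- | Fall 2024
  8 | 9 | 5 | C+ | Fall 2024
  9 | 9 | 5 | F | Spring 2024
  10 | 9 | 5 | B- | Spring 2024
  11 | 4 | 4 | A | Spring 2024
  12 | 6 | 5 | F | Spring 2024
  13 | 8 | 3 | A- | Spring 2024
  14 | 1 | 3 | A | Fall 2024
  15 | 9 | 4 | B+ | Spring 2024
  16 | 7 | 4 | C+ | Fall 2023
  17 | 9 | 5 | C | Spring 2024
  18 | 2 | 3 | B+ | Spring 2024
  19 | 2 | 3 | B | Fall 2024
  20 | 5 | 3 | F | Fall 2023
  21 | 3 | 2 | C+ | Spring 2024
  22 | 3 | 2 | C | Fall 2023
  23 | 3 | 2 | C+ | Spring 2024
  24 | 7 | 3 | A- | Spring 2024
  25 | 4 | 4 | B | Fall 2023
SELECT name, credits FROM courses WHERE credits < 4

Execution result:
name | credits
Math 101 | 3
Databases 301 | 3
CS 101 | 3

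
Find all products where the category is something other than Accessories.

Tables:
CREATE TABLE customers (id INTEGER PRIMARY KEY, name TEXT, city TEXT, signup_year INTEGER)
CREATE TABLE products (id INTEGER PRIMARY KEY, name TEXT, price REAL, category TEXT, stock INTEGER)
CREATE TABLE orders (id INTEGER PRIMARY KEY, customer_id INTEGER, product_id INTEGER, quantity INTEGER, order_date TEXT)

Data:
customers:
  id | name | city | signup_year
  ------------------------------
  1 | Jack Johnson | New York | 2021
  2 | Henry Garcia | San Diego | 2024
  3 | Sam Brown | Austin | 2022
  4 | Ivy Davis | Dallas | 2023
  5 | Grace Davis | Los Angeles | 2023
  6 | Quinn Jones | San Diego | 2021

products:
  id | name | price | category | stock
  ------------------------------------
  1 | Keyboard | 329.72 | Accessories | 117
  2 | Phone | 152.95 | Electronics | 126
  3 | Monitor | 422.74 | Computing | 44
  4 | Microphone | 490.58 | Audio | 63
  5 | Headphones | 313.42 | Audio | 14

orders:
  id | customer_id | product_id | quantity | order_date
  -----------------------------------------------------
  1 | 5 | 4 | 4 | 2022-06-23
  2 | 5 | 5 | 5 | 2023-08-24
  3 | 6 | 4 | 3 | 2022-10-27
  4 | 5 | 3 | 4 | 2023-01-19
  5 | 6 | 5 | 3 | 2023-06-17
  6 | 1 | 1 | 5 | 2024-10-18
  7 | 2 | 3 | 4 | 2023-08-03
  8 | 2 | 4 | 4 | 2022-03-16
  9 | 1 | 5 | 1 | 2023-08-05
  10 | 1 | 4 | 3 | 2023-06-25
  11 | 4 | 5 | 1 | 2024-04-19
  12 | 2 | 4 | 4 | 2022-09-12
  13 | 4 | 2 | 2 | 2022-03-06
SELECT name, category FROM products WHERE category <> 'Accessories'

Execution result:
name | category
Phone | Electronics
Monitor | Computing
Microphone | Audio
Headphones | Audio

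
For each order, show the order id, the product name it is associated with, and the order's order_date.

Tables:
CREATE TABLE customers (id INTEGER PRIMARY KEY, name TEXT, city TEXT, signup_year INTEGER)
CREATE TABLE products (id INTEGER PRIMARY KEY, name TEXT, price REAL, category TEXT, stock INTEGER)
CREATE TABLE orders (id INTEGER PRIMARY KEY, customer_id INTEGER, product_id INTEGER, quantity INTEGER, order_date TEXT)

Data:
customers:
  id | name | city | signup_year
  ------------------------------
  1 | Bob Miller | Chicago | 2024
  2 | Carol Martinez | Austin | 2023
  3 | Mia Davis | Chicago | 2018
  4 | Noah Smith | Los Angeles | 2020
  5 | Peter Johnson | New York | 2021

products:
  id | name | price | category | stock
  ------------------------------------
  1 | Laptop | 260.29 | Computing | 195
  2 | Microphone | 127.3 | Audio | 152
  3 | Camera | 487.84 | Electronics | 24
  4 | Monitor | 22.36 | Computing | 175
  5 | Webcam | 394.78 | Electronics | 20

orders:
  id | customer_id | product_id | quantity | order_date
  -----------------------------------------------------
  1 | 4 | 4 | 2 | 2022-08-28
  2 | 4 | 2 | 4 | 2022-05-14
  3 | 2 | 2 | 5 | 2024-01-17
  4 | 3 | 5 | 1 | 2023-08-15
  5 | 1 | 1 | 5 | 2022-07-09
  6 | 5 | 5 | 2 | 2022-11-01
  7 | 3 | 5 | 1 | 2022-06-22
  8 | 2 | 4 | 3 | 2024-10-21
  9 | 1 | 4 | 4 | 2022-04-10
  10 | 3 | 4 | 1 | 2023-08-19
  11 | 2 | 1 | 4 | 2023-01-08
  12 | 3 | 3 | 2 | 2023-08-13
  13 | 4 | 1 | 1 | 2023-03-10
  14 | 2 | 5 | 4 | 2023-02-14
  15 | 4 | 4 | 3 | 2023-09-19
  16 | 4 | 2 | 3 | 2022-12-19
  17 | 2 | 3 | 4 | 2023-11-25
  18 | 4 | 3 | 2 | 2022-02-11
SELECT c.id, p.name AS product, c.order_date FROM orders c JOIN products p ON c.product_id = p.id

Execution result:
id | product | order_date
1 | Monitor | 2022-08-28
2 | Microphone | 2022-05-14
3 | Microphone | 2024-01-17
4 | Webcam | 2023-08-15
5 | Laptop | 2022-07-09
6 | Webcam | 2022-11-01
7 | Webcam | 2022-06-22
8 | Monitor | 2024-10-21
9 | Monitor | 2022-04-10
10 | Monitor | 2023-08-19
11 | Laptop | 2023-01-08
12 | Camera | 2023-08-13
13 | Laptop | 2023-03-10
14 | Webcam | 2023-02-14
15 | Monitor | 2023-09-19
16 | Microphone | 2022-12-19
17 | Camera | 2023-11-25
18 | Camera | 2022-02-11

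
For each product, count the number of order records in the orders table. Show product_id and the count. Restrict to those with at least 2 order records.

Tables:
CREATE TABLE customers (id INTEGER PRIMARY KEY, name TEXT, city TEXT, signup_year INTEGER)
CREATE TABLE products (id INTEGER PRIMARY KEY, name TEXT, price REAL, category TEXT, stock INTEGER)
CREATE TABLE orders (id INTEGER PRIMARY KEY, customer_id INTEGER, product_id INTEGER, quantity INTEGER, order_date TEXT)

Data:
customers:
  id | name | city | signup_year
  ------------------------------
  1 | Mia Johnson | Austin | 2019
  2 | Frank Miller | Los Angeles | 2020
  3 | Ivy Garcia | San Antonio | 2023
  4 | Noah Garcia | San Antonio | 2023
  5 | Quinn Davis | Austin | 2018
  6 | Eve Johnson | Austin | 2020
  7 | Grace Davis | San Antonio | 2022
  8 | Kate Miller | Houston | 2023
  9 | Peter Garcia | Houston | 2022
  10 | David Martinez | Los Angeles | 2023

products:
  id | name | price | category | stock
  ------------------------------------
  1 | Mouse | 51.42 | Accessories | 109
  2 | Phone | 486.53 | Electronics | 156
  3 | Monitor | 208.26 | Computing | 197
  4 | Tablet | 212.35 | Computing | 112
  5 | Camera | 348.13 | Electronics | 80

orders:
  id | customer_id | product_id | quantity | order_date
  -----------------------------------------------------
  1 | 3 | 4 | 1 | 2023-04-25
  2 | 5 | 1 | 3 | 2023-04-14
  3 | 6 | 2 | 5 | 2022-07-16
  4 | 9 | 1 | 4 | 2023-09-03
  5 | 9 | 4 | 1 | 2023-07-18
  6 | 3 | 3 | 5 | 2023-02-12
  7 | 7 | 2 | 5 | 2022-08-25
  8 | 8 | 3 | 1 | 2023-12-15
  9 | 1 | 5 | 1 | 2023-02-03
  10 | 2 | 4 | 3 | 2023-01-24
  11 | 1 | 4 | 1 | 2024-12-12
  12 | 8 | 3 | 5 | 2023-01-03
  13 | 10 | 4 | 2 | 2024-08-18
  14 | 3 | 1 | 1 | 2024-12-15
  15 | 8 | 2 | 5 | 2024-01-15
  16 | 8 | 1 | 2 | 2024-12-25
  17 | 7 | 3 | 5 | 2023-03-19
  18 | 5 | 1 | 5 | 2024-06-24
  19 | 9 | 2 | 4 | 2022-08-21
SELECT product_id, COUNT(*) AS order_count FROM orders GROUP BY product_id HAVING COUNT(*) >= 2

Execution result:
product_id | order_count
1 | 5
2 | 4
3 | 4
4 | 5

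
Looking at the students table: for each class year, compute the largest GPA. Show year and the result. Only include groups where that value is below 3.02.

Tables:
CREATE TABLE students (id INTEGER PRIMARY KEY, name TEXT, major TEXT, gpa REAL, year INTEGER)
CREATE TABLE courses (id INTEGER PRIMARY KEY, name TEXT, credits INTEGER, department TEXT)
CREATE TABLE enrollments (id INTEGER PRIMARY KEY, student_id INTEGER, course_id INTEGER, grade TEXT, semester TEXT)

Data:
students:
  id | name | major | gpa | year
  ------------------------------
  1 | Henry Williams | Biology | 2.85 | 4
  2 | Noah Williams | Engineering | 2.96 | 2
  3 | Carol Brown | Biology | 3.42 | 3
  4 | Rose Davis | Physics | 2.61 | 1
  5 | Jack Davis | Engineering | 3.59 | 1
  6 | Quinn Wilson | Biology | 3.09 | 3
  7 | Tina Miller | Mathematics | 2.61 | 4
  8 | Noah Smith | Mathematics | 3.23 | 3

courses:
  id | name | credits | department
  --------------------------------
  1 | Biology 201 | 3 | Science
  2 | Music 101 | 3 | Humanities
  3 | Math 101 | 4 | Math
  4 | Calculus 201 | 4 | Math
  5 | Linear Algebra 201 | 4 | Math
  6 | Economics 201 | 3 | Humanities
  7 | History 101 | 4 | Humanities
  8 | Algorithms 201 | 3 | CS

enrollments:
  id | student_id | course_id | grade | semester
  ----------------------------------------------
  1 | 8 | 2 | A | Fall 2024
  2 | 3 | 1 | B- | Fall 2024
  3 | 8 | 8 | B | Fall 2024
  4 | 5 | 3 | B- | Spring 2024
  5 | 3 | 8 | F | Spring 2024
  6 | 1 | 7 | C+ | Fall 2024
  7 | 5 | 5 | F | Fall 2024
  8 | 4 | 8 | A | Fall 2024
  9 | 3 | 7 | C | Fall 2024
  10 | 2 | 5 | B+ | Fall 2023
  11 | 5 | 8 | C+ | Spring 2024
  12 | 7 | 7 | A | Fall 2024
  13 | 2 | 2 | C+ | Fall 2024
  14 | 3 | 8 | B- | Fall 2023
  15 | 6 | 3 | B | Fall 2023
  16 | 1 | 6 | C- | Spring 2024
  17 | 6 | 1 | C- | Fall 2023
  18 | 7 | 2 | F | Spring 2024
SELECT year, MAX(gpa) AS max_gpa FROM students GROUP BY year HAVING MAX(gpa) < 3.02

Execution result:
year | max_gpa
2 | 2.96
4 | 2.85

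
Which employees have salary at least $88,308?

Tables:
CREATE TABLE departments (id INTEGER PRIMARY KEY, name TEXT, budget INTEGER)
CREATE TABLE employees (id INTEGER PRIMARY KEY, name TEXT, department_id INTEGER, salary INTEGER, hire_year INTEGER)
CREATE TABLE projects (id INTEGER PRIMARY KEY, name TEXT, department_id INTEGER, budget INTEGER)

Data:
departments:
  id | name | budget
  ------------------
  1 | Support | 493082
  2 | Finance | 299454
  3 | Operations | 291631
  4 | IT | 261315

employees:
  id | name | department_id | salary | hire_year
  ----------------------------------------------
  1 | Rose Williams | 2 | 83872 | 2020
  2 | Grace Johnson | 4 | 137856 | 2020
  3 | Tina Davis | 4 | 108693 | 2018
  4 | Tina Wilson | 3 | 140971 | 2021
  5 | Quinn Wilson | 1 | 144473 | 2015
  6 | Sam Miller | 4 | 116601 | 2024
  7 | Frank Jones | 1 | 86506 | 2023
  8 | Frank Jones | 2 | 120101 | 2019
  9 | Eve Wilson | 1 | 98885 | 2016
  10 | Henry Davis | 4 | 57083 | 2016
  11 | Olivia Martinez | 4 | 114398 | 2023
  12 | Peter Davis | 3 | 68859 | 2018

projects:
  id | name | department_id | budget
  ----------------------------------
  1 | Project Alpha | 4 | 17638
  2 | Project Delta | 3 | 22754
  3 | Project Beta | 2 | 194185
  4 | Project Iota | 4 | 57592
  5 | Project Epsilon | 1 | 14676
SELECT name, salary FROM employees WHERE salary >= 88308

Execution result:
name | salary
Grace Johnson | 137856
Tina Davis | 108693
Tina Wilson | 140971
Quinn Wilson | 144473
Sam Miller | 116601
Frank Jones | 120101
Eve Wilson | 98885
Olivia Martinez | 114398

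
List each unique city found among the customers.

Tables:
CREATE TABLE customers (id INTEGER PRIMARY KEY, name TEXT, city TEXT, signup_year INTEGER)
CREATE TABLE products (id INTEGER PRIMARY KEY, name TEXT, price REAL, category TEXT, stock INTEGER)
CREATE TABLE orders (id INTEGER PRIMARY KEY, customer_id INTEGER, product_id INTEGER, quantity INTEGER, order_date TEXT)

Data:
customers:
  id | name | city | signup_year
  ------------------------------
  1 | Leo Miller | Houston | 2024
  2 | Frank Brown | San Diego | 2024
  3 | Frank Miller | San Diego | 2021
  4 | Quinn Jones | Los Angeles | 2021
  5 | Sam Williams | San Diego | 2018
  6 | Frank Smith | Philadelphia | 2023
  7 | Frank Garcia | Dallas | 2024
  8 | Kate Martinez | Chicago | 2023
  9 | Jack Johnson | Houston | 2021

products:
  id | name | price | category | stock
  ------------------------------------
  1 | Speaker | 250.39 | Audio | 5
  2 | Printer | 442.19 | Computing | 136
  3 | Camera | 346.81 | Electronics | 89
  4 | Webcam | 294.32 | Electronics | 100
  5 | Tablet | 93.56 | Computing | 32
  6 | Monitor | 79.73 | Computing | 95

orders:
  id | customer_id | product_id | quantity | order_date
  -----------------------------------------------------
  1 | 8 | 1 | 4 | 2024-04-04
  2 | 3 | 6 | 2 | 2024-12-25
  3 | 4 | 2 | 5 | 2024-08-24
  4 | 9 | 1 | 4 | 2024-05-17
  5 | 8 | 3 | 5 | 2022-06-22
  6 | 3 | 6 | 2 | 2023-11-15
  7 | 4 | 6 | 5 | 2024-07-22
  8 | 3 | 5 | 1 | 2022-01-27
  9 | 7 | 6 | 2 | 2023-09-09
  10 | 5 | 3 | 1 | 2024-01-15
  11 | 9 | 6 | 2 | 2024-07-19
SELECT DISTINCT city FROM customers

Execution result:
city
Houston
San Diego
Los Angeles
Philadelphia
Dallas
Chicago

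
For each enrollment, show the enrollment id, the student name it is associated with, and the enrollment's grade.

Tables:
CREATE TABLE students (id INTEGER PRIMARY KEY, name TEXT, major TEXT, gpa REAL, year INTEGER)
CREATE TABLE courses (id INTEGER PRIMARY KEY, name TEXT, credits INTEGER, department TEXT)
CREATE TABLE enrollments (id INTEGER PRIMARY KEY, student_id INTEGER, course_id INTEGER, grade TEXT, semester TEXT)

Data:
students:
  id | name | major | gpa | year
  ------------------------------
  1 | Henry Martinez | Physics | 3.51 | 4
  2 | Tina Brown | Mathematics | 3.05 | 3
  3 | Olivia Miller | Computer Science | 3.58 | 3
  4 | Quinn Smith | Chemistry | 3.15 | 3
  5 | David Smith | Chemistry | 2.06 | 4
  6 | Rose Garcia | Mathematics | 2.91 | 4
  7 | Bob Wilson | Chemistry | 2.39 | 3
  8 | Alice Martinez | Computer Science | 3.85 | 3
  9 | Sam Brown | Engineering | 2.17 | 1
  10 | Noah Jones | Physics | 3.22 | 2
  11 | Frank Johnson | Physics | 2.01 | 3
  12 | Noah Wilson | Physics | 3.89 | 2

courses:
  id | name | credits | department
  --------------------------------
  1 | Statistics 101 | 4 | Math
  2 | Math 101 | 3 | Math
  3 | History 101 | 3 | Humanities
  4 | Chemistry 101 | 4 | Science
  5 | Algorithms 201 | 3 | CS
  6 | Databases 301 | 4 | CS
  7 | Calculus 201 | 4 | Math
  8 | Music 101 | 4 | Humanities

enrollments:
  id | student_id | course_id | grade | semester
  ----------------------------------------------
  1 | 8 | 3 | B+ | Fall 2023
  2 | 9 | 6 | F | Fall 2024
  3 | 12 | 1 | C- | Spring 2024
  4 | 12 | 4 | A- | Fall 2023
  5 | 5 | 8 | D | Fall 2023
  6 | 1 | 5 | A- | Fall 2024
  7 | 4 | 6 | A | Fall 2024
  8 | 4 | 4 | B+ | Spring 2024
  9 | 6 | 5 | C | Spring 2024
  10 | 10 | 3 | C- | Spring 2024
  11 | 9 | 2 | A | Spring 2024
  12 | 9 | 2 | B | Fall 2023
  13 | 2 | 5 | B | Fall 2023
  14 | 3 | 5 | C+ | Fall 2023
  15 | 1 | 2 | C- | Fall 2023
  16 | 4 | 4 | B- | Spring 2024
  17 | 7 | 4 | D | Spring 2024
SELECT c.id, p.name AS student, c.grade FROM enrollments c JOIN students p ON c.student_id = p.id

Execution result:
id | student | grade
1 | Alice Martinez | B+
2 | Sam Brown | F
3 | Noah Wilson | C-
4 | Noah Wilson | A-
5 | David Smith | D
6 | Henry Martinez | A-
7 | Quinn Smith | A
8 | Quinn Smith | B+
9 | Rose Garcia | C
10 | Noah Jones | C-
11 | Sam Brown | A
12 | Sam Brown | B
13 | Tina Brown | B
14 | Olivia Miller | C+
15 | Henry Martinez | C-
16 | Quinn Smith | B-
17 | Bob Wilson | D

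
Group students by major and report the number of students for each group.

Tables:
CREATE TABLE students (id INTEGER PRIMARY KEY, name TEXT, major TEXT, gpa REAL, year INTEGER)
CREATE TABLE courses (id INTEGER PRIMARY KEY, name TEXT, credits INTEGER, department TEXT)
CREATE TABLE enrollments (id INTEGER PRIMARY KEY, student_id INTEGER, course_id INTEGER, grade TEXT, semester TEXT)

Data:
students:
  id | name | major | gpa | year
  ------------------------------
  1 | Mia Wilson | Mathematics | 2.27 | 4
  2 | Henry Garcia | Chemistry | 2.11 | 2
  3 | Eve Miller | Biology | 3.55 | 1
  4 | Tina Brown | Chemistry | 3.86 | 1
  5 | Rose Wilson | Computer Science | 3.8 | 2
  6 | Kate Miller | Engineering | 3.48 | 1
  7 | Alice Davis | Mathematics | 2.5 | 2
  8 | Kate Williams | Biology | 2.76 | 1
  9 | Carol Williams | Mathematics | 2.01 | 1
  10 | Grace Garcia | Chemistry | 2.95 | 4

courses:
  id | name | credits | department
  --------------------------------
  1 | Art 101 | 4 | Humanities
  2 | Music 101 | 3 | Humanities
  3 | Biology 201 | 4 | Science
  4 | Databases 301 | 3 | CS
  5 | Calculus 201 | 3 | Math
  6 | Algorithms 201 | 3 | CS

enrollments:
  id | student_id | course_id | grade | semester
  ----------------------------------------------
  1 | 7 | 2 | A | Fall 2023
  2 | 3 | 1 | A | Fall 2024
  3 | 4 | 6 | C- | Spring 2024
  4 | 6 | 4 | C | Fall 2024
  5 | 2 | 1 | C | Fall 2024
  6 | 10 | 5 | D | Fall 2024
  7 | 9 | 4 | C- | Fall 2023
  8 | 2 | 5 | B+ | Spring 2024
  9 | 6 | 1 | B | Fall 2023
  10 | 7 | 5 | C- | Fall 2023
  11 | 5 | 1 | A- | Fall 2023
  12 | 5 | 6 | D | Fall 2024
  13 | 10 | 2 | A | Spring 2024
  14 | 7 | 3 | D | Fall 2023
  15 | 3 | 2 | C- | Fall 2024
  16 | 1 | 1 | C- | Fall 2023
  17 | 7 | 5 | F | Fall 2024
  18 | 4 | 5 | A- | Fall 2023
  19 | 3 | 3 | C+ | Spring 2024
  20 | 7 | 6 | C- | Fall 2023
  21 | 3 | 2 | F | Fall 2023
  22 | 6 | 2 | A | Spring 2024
SELECT major, COUNT(*) AS n FROM students GROUP BY major

Execution result:
major | n
Biology | 2
Chemistry | 3
Computer Science | 1
Engineering | 1
Mathematics | 3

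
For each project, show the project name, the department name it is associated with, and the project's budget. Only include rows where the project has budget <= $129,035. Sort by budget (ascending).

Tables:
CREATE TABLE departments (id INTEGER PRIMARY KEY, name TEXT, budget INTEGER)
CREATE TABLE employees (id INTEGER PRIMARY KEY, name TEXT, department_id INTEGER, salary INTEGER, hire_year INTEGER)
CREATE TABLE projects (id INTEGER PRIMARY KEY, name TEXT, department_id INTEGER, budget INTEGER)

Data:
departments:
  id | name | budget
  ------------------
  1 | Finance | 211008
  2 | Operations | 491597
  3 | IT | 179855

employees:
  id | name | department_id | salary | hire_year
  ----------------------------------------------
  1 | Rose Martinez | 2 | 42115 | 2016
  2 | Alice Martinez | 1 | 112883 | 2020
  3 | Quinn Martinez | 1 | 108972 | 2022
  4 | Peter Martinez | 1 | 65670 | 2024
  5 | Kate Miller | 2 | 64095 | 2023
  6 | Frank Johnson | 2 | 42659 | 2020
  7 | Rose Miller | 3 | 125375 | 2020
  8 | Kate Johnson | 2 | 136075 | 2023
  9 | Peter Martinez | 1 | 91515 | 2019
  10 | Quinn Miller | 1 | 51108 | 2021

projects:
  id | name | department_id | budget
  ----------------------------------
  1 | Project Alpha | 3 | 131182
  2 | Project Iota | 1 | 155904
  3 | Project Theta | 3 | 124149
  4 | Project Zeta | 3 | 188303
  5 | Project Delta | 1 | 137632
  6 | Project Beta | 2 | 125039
SELECT c.name, p.name AS department, c.budget FROM projects c JOIN departments p ON c.department_id = p.id WHERE c.budget <= 129035 ORDER BY c.budget ASC

Execution result:
name | department | budget
Project Theta | IT | 124149
Project Beta | Operations | 125039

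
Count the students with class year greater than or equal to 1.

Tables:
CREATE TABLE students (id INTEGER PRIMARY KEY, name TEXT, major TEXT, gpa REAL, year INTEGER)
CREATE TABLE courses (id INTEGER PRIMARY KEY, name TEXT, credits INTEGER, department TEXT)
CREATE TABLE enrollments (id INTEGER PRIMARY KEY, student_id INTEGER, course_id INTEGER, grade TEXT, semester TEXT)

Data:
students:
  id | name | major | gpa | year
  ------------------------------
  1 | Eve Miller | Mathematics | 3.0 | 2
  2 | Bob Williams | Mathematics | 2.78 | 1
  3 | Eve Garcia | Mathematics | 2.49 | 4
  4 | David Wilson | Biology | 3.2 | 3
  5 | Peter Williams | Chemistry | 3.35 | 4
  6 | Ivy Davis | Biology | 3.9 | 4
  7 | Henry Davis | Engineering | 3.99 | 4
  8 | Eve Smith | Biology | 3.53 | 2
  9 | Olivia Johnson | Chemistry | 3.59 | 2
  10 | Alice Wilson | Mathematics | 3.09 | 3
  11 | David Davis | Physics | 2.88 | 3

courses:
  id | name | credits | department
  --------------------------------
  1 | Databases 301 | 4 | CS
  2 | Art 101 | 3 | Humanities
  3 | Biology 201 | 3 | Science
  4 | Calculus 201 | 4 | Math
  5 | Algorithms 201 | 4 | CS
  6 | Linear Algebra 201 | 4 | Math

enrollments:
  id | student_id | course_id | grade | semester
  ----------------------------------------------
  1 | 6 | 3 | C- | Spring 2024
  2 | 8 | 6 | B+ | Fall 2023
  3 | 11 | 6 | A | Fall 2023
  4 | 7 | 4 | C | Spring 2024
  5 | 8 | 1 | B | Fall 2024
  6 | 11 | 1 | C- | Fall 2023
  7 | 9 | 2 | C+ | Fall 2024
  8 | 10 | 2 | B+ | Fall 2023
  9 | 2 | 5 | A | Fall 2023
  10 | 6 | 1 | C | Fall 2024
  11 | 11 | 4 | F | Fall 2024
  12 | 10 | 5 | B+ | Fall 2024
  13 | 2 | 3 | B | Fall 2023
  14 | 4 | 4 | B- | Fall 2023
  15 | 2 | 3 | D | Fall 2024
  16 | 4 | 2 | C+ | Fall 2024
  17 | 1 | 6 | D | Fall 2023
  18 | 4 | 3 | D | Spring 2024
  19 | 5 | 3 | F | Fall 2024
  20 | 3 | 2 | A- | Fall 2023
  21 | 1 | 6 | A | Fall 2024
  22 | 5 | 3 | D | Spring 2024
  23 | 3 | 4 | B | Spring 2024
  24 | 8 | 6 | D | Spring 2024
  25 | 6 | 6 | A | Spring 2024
SELECT COUNT(*) FROM students WHERE year >= 1

Execution result:
11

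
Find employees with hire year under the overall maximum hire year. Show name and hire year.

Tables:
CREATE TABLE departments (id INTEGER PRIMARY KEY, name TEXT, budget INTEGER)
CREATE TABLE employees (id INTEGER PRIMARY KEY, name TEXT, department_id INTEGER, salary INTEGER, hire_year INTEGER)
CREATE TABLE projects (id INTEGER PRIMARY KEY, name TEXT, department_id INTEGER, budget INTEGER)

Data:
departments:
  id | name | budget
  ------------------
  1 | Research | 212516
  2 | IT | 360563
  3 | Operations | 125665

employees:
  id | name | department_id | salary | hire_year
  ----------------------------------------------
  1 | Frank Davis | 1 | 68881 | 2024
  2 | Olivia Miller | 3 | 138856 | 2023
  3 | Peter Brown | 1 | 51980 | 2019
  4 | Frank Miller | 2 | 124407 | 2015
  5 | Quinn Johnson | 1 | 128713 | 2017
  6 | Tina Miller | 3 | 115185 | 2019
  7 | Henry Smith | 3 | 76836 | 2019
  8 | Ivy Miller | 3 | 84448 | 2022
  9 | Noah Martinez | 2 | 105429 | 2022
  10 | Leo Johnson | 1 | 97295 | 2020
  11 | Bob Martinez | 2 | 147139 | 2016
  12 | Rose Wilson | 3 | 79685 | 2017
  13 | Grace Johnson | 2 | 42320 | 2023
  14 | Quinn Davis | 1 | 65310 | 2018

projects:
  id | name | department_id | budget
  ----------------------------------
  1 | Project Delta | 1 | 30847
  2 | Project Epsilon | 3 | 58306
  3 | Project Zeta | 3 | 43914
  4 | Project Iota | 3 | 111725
SELECT name, hire_year FROM employees WHERE hire_year < (SELECT MAX(hire_year) FROM employees)

Execution result:
name | hire_year
Olivia Miller | 2023
Peter Brown | 2019
Frank Miller | 2015
Quinn Johnson | 2017
Tina Miller | 2019
Henry Smith | 2019
Ivy Miller | 2022
Noah Martinez | 2022
Leo Johnson | 2020
Bob Martinez | 2016
Rose Wilson | 2017
Grace Johnson | 2023
Quinn Davis | 2018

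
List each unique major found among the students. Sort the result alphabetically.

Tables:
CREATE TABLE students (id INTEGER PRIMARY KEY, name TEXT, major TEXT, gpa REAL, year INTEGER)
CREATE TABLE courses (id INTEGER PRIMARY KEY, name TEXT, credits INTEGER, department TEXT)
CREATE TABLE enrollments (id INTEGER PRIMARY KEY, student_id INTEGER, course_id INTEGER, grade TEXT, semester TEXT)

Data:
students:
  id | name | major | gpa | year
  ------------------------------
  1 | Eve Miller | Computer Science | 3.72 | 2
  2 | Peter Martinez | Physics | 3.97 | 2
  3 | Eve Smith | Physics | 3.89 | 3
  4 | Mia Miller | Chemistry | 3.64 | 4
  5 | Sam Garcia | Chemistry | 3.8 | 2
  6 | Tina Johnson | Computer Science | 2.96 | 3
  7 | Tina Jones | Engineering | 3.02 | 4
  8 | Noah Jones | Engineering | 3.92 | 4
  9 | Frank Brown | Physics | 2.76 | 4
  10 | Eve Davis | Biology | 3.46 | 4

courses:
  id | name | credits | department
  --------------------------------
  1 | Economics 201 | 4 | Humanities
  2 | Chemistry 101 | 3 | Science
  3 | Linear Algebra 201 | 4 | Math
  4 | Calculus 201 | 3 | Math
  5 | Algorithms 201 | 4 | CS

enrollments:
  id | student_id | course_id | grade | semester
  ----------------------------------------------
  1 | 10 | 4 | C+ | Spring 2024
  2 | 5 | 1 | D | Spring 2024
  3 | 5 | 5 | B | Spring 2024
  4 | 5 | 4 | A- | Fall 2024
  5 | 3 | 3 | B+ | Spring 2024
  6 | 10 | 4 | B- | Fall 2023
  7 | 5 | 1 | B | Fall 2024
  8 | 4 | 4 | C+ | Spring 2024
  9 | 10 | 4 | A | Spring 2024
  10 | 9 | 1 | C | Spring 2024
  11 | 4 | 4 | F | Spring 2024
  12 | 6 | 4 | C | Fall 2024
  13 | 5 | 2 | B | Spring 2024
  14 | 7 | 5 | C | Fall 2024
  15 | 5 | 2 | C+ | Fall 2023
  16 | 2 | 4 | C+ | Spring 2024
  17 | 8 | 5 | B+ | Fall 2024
SELECT DISTINCT major FROM students ORDER BY major

Execution result:
major
Biology
Chemistry
Computer Science
Engineering
Physics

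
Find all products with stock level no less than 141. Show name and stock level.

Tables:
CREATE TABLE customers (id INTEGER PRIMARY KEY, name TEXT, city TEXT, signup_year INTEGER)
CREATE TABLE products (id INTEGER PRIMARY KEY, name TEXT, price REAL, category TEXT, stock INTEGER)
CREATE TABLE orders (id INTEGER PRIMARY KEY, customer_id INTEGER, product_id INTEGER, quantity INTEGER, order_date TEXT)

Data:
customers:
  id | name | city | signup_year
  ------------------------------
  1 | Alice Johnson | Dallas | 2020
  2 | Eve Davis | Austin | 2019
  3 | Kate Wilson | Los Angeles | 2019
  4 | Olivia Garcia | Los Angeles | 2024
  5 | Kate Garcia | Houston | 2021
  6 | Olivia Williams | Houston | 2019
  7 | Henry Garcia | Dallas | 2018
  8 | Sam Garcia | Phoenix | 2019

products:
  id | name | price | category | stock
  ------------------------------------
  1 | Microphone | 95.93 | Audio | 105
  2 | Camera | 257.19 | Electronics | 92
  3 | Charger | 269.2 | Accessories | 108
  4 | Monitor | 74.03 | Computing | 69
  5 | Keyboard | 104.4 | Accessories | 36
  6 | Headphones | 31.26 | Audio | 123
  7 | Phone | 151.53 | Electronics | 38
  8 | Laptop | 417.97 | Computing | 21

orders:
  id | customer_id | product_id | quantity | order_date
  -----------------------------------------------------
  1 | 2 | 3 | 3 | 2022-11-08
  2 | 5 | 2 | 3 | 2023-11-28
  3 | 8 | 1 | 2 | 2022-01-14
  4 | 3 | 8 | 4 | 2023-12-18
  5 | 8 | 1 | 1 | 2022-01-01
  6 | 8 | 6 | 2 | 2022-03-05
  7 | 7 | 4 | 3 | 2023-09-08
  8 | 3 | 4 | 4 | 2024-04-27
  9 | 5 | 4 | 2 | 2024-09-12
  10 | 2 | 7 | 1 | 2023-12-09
SELECT name, stock FROM products WHERE stock >= 141

Execution result:
(no rows)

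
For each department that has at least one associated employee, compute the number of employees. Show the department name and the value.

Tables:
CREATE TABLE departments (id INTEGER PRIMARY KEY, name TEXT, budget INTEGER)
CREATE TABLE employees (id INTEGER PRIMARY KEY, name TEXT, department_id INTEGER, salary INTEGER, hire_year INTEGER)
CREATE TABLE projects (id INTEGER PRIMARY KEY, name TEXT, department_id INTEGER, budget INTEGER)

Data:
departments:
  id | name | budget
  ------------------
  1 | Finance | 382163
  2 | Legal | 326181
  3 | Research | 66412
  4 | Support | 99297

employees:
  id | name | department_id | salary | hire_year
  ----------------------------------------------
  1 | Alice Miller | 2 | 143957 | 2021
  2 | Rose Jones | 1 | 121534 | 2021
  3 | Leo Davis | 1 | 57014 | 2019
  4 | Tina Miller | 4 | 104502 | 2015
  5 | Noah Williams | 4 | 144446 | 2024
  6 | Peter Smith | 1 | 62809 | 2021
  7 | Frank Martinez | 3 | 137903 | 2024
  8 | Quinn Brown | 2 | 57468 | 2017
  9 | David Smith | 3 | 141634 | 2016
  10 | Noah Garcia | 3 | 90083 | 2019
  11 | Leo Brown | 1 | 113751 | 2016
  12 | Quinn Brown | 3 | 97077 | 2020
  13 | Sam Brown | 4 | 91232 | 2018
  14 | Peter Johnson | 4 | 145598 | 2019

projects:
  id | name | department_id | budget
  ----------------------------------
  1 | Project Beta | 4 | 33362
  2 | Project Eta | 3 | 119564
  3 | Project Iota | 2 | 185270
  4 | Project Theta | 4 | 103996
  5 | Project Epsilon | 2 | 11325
SELECT p.name, COUNT(*) AS n FROM employees c JOIN departments p ON c.department_id = p.id GROUP BY p.id, p.name

Execution result:
name | n
Finance | 4
Legal | 2
Research | 4
Support | 4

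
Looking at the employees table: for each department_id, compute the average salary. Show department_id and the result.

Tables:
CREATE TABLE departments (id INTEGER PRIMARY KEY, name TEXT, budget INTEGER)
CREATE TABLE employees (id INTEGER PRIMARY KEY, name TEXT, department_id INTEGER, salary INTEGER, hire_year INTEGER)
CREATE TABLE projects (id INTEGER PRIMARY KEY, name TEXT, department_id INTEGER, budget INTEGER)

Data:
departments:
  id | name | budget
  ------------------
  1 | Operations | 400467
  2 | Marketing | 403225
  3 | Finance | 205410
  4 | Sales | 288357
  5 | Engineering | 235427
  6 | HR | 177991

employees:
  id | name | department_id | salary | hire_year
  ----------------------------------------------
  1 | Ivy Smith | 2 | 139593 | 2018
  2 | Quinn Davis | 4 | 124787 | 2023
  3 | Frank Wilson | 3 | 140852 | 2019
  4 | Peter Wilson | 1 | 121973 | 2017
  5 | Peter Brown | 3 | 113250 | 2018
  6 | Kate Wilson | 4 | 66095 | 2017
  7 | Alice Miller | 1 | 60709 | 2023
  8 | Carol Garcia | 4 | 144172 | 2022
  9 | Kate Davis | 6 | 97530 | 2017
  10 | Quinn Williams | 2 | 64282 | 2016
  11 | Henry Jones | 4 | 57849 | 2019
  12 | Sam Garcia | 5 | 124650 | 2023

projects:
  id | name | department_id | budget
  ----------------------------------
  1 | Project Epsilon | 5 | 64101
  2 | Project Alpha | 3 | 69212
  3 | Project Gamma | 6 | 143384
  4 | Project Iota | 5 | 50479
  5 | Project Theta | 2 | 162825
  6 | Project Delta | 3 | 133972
SELECT department_id, AVG(salary) AS avg_salary FROM employees GROUP BY department_id

Execution result:
department_id | avg_salary
1 | 91341.00
2 | 101937.50
3 | 127051.00
4 | 98225.75
5 | 124650.00
6 | 97530.00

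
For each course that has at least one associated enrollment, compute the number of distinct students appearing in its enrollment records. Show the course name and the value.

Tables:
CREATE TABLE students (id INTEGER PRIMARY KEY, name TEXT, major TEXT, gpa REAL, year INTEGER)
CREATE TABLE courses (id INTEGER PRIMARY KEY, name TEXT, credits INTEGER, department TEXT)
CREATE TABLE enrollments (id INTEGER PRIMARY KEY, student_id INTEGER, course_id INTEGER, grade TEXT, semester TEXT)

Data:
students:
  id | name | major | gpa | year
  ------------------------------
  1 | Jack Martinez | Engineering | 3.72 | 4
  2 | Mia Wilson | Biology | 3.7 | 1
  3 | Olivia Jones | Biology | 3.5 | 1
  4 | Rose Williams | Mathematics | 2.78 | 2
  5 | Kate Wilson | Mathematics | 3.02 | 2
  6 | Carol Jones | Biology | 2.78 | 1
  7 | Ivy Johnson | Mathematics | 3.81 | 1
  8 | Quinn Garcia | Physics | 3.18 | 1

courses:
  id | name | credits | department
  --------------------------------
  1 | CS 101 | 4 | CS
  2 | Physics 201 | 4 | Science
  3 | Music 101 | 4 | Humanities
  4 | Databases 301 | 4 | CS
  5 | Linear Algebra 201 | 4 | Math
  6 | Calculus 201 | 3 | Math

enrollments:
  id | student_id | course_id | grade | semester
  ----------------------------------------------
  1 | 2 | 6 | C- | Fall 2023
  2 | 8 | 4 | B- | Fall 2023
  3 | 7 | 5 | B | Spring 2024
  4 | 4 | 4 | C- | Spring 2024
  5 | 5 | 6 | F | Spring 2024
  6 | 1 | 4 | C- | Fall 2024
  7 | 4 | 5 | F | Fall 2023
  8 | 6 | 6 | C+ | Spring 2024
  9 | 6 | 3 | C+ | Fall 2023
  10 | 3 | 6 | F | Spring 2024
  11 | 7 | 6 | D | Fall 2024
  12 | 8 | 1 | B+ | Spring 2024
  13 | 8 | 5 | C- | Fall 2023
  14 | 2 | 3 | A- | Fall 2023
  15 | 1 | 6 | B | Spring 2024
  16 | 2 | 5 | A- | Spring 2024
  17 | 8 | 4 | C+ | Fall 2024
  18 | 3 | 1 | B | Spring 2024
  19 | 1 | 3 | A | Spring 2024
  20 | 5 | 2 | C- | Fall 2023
SELECT p.name, COUNT(DISTINCT c.student_id) AS distinct_student_count FROM enrollments c JOIN courses p ON c.course_id = p.id GROUP BY p.id, p.name

Execution result:
name | distinct_student_count
CS 101 | 2
Physics 201 | 1
Music 101 | 3
Databases 301 | 3
Linear Algebra 201 | 4
Calculus 201 | 6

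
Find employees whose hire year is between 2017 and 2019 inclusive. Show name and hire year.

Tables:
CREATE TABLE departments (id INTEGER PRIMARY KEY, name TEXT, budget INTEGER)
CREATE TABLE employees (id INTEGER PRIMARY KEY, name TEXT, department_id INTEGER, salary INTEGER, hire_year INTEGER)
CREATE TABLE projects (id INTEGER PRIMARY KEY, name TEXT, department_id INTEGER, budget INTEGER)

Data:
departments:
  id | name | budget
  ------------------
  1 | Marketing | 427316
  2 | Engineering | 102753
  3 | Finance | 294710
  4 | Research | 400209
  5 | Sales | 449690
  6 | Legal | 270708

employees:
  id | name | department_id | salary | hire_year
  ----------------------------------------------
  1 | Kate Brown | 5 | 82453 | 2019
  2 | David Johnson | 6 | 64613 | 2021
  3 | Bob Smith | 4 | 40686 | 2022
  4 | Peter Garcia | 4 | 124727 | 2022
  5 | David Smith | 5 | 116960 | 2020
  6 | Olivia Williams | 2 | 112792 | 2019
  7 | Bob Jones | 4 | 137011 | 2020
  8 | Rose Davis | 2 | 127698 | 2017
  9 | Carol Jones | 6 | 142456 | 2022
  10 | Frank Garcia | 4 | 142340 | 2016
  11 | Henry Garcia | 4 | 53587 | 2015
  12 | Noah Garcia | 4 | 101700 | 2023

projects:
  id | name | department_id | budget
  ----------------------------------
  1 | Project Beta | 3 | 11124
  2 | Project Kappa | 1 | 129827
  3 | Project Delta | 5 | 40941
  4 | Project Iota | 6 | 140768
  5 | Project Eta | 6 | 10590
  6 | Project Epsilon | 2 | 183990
SELECT name, hire_year FROM employees WHERE hire_year BETWEEN 2017 AND 2019

Execution result:
name | hire_year
Kate Brown | 2019
Olivia Williams | 2019
Rose Davis | 2017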